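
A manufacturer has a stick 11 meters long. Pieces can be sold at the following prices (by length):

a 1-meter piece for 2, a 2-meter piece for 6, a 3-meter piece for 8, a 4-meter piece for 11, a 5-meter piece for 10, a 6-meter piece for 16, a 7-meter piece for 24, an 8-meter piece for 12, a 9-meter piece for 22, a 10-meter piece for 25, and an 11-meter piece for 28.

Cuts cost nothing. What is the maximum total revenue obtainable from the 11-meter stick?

36

Build R[k] bottom-up: R[k] = max over allowed piece i of (p[i] + R[k−i]).
R[1] = 2
R[2] = 6
R[3] = 8  (first piece 1, then R[2]=6)
R[4] = 12  (first piece 2, then R[2]=6)
R[5] = 14  (first piece 1, then R[4]=12)
R[6] = 18  (first piece 2, then R[4]=12)
R[7] = 24
R[8] = 26  (first piece 1, then R[7]=24)
R[9] = 30  (first piece 2, then R[7]=24)
R[10] = 32  (first piece 1, then R[9]=30)
R[11] = 36  (first piece 2, then R[9]=30)
One optimal cutting: 7 + 2 + 2 → 24 + 6 + 6 = 36.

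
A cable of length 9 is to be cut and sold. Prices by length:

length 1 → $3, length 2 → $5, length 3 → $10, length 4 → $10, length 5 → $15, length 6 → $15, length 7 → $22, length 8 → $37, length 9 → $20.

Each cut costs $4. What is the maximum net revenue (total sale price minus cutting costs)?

36

Consider every possible first cut. r[k] is the best of p[i]+r[k−i] over all sellable i≤k, charging 4 whenever i<k.
r[1] = 3
r[2] = max(3+3-4, 5+0) = 5
r[3] = max(3+5-4, 5+3-4, 10+0) = 10
r[4] = max(3+10-4, 5+5-4, 10+3-4, 10+0) = 10
r[5] = max(3+10-4, 5+10-4, 10+5-4, 10+3-4, 15+0) = 15
r[6] = max(3+15-4, 5+10-4, 10+10-4, 10+5-4, 15+3-4, 15+0) = 16
r[7] = max(3+16-4, 5+15-4, 10+10-4, …, 15+3-4, 22+0) = 22
r[8] = max(3+22-4, 5+16-4, 10+15-4, …, 22+3-4, 37+0) = 37
r[9] = max(3+37-4, 5+22-4, 10+16-4, …, 37+3-4, 20+0) = 36
One optimal plan: pieces 8 + 1 (1 cut) → $40 − $4 = $36.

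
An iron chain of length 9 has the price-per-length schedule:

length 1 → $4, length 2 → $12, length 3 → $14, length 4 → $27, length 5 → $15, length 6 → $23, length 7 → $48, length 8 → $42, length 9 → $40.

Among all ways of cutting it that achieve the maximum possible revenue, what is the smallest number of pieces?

2

Build r[k] bottom-up: r[k] = max over allowed piece i of (p[i] + r[k−i]).
r[1] = 4
r[2] = 12
r[3] = 16  (first piece 1, then r[2]=12)
r[4] = 27
r[5] = 31  (first piece 1, then r[4]=27)
r[6] = 39  (first piece 2, then r[4]=27)
r[7] = 48
r[8] = 54  (first piece 4, then r[4]=27)
r[9] = 60  (first piece 2, then r[7]=48)
Maximum revenue is $60.
Now minimize piece count subject to staying optimal: for each k, pieces[k] = 1 + min over i with p[i]+r[k−i]=r[k] of pieces[k−i].
pieces[6] = 2
pieces[7] = 1
pieces[8] = 2
pieces[9] = 2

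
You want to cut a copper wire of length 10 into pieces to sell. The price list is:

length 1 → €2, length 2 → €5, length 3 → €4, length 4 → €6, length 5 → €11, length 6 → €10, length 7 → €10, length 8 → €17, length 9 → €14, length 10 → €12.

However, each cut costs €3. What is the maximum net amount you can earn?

19

Build r[k] bottom-up: r[k] = max over allowed piece i of (p[i] + r[k−i]) − 3 per cut.
r[1] = 2
r[2] = 5
r[3] = 4  (first piece 1, then r[2]=5)
r[4] = 7  (first piece 2, then r[2]=5)
r[5] = 11
r[6] = 10  (first piece 1, then r[5]=11)
r[7] = 13  (first piece 2, then r[5]=11)
r[8] = 17
r[9] = 16  (first piece 1, then r[8]=17)
r[10] = 19  (first piece 2, then r[8]=17)
One optimal plan: pieces 8 + 2 (1 cut) → €22 − €3 = €19.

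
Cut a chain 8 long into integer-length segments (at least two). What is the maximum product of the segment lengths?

Fill m[k] for k=2..8: at each k try every first piece i and multiply by the better of (k−i) uncut or m[k−i].
m[2] = 1*max(1,0) = 1*1 = 1
m[3] = 1*max(2,1) = 1*2 = 2
m[4] = 2*max(2,1) = 2*2 = 4
m[5] = 2*max(3,2) = 2*3 = 6
m[6] = 3*max(3,2) = 3*3 = 9
m[7] = 2*max(5,6) = 2*6 = 12
m[8] = 2*max(6,9) = 2*9 = 18
One optimal split: 3 + 3 + 2; product 3*3*2 = 18.

18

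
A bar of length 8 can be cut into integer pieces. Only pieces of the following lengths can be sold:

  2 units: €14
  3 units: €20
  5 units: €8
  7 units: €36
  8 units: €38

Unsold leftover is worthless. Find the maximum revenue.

Consider every possible first cut. f[k] is the best of p[i]+f[k−i] over all sellable i≤k.
f[1] = 0
f[2] = 14
f[3] = max(14+0, 20+0) = 20
f[4] = max(14+14, 20+0) = 28
f[5] = max(14+20, 20+14, 8+0) = 34
f[6] = max(14+28, 20+20, 8+0) = 42
f[7] = max(14+34, 20+28, 8+14, 36+0) = 48
f[8] = max(14+42, 20+34, 8+20, 36+0, 38+0) = 56
One optimal cutting: 2 + 2 + 2 + 2 → €56.

56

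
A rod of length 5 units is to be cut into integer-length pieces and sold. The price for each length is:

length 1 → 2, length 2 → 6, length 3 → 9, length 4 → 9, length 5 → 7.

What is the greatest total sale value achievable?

15

Build r[k] bottom-up: r[k] = max over allowed piece i of (p[i] + r[k−i]).
r[1] = 2
r[2] = max(2+2, 6+0) = 6
r[3] = max(2+6, 6+2, 9+0) = 9
r[4] = max(2+9, 6+6, 9+2, 9+0) = 12
r[5] = max(2+12, 6+9, 9+6, 9+2, 7+0) = 15
One optimal cutting: 3 + 2 → 9 + 6 = 15.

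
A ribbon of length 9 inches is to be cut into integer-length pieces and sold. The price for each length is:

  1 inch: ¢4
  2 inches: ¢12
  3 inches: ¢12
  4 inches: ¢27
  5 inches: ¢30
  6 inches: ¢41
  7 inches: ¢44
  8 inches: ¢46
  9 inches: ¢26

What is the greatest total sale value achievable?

58

Consider every possible first cut. best[k] is the best of p[i]+best[k−i] over all sellable i≤k.
best[1] = 4
best[2] = max(4+4, 12+0) = 12
best[3] = max(4+12, 12+4, 12+0) = 16
best[4] = max(4+16, 12+12, 12+4, 27+0) = 27
best[5] = max(4+27, 12+16, 12+12, 27+4, 30+0) = 31
best[6] = max(4+31, 12+27, 12+16, 27+12, 30+4, 41+0) = 41
best[7] = max(4+41, 12+31, 12+27, …, 41+4, 44+0) = 45
best[8] = max(4+45, 12+41, 12+31, …, 44+4, 46+0) = 54
best[9] = max(4+54, 12+45, 12+41, …, 46+4, 26+0) = 58
One optimal cutting: 4 + 4 + 1 → ¢27 + ¢27 + ¢4 = ¢58.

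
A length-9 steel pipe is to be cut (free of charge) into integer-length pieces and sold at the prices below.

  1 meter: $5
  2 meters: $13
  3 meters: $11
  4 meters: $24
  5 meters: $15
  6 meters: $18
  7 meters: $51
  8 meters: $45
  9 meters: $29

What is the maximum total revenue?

Build r[k] bottom-up: r[k] = max over allowed piece i of (p[i] + r[k−i]).
r[1] = 5
r[2] = max(5+5, 13+0) = 13
r[3] = max(5+13, 13+5, 11+0) = 18
r[4] = max(5+18, 13+13, 11+5, 24+0) = 26
r[5] = max(5+26, 13+18, 11+13, 24+5, 15+0) = 31
r[6] = max(5+31, 13+26, 11+18, 24+13, 15+5, 18+0) = 39
r[7] = max(5+39, 13+31, 11+26, …, 18+5, 51+0) = 51
r[8] = max(5+51, 13+39, 11+31, …, 51+5, 45+0) = 56
r[9] = max(5+56, 13+51, 11+39, …, 45+5, 29+0) = 64
One optimal cutting: 7 + 2 → $51 + $13 = $64.

64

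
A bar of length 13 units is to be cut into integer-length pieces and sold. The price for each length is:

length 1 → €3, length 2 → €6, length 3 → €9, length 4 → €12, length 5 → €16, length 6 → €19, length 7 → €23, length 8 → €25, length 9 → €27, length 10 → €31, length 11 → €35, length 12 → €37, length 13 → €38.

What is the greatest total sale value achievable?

Let v[k] be the best obtainable value from length k. For each k, try every first piece i and keep the best of price[i] + v[k−i].
v[1] = 3
v[2] = 6  (first piece 1, then v[1]=3)
v[3] = 9  (first piece 1, then v[2]=6)
v[4] = 12  (first piece 1, then v[3]=9)
v[5] = 16
v[6] = 19  (first piece 1, then v[5]=16)
v[7] = 23
v[8] = 26  (first piece 1, then v[7]=23)
v[9] = 29  (first piece 1, then v[8]=26)
v[10] = 32  (first piece 1, then v[9]=29)
v[11] = 35  (first piece 1, then v[10]=32)
v[12] = 39  (first piece 5, then v[7]=23)
v[13] = 42  (first piece 1, then v[12]=39)
One optimal cutting: 7 + 5 + 1 → €23 + €16 + €3 = €42.

42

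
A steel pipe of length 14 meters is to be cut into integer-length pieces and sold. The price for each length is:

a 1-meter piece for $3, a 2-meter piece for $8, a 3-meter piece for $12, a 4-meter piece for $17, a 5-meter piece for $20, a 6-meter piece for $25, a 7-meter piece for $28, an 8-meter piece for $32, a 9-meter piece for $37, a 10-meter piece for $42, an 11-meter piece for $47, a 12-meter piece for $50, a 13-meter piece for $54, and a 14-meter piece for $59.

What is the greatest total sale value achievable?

59

Build best[k] bottom-up: best[k] = max over allowed piece i of (p[i] + best[k−i]).
best[1] = 3
best[2] = max(3+3, 8+0) = 8
best[3] = max(3+8, 8+3, 12+0) = 12
best[4] = max(3+12, 8+8, 12+3, 17+0) = 17
best[5] = max(3+17, 8+12, 12+8, 17+3, 20+0) = 20
best[6] = max(3+20, 8+17, 12+12, 17+8, 20+3, 25+0) = 25
best[7] = max(3+25, 8+20, 12+17, …, 25+3, 28+0) = 29
best[8] = max(3+29, 8+25, 12+20, …, 28+3, 32+0) = 34
best[9] = max(3+34, 8+29, 12+25, …, 32+3, 37+0) = 37
best[10] = max(3+37, 8+34, 12+29, …, 37+3, 42+0) = 42
best[11] = max(3+42, 8+37, 12+34, …, 42+3, 47+0) = 47
best[12] = max(3+47, 8+42, 12+37, …, 47+3, 50+0) = 51
best[13] = max(3+51, 8+47, 12+42, …, 50+3, 54+0) = 55
best[14] = max(3+55, 8+51, 12+47, …, 54+3, 59+0) = 59
One optimal cutting: 4 + 4 + 4 + 2 → $17 + $17 + $17 + $8 = $59.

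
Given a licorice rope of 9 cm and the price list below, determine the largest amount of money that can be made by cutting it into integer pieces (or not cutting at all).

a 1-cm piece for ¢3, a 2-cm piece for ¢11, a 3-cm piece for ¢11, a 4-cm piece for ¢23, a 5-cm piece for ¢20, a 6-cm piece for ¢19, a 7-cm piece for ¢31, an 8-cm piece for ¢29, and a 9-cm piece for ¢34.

49

Build v[k] bottom-up: v[k] = max over allowed piece i of (p[i] + v[k−i]).
v[1] = 3
v[2] = max(3+3, 11+0) = 11
v[3] = max(3+11, 11+3, 11+0) = 14
v[4] = max(3+14, 11+11, 11+3, 23+0) = 23
v[5] = max(3+23, 11+14, 11+11, 23+3, 20+0) = 26
v[6] = max(3+26, 11+23, 11+14, 23+11, 20+3, 19+0) = 34
v[7] = max(3+34, 11+26, 11+23, …, 19+3, 31+0) = 37
v[8] = max(3+37, 11+34, 11+26, …, 31+3, 29+0) = 46
v[9] = max(3+46, 11+37, 11+34, …, 29+3, 34+0) = 49
One optimal cutting: 4 + 4 + 1 → ¢23 + ¢23 + ¢3 = ¢49.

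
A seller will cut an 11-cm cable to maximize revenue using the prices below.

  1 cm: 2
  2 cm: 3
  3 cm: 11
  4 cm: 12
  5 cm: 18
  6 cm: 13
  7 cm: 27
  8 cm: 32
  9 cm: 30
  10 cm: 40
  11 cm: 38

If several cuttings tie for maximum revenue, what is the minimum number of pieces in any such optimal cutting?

Build r[k] bottom-up: r[k] = max over allowed piece i of (p[i] + r[k−i]).
r[1] = 2
r[2] = max(2+2, 3+0) = 4
r[3] = max(2+4, 3+2, 11+0) = 11
r[4] = max(2+11, 3+4, 11+2, 12+0) = 13
r[5] = max(2+13, 3+11, 11+4, 12+2, 18+0) = 18
r[6] = max(2+18, 3+13, 11+11, 12+4, 18+2, 13+0) = 22
r[7] = max(2+22, 3+18, 11+13, …, 13+2, 27+0) = 27
r[8] = max(2+27, 3+22, 11+18, …, 27+2, 32+0) = 32
r[9] = max(2+32, 3+27, 11+22, …, 32+2, 30+0) = 34
r[10] = max(2+34, 3+32, 11+27, …, 30+2, 40+0) = 40
r[11] = max(2+40, 3+34, 11+32, …, 40+2, 38+0) = 43
Maximum revenue is 43.
Now minimize piece count subject to staying optimal: for each k, pieces[k] = 1 + min over i with p[i]+r[k−i]=r[k] of pieces[k−i].
pieces[8] = 1
pieces[9] = 2
pieces[10] = 1
pieces[11] = 2

2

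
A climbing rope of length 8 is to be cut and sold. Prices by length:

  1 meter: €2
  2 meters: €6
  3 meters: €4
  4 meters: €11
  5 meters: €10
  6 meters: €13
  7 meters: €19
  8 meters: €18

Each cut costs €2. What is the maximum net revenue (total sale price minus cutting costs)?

20

Let v[k] be the best obtainable value from length k. For each k, try every first piece i and keep the best of price[i] + v[k−i] minus the 2 cut fee when i<k.
v[1] = 2
v[2] = 6
v[3] = 6  (first piece 1, then v[2]=6)
v[4] = 11
v[5] = 11  (first piece 1, then v[4]=11)
v[6] = 15  (first piece 2, then v[4]=11)
v[7] = 19
v[8] = 20  (first piece 4, then v[4]=11)
One optimal plan: pieces 4 + 4 (1 cut) → €22 − €2 = €20.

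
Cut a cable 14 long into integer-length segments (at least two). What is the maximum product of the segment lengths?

162

Define g[k] = max over 1≤i<k of i · max(k−i, g[k−i]); the inner max lets the remainder stay uncut if that's better.
g[2] = 1·max(1,0) = 1·1 = 1
g[3] = max(1·2, 2·1) = 2
g[4] = max(1·3, 2·2, 3·1) = 4
g[5] = max(1·4, 2·3, 3·2, 4·1) = 6
g[6] = max(1·6, 2·4, 3·3, 4·2, 5·1) = 9
g[7] = max(1·9, 2·6, 3·4, 4·3, 5·2, 6·1) = 12
g[8] = max(1·12, 2·9, 3·6, …, 6·2, 7·1) = 18
g[9] = max(1·18, 2·12, 3·9, …, 7·2, 8·1) = 27
g[10] = max(1·27, 2·18, 3·12, …, 8·2, 9·1) = 36
g[11] = max(1·36, 2·27, 3·18, …, 9·2, 10·1) = 54
g[12] = max(1·54, 2·36, 3·27, …, 10·2, 11·1) = 81
g[13] = max(1·81, 2·54, 3·36, …, 11·2, 12·1) = 108
g[14] = max(1·108, 2·81, 3·54, …, 12·2, 13·1) = 162
One optimal split: 3 + 3 + 3 + 3 + 2; product 3·3·3·3·2 = 162.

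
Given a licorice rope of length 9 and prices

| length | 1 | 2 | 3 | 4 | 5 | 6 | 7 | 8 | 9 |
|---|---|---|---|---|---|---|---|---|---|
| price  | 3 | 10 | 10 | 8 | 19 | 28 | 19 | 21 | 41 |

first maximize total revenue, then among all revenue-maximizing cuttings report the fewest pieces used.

5

Consider every possible first cut. r[k] is the best of p[i]+r[k−i] over all sellable i≤k.
r[1] = 3
r[2] = 10
r[3] = 13  (first piece 1, then r[2]=10)
r[4] = 20  (first piece 2, then r[2]=10)
r[5] = 23  (first piece 1, then r[4]=20)
r[6] = 30  (first piece 2, then r[4]=20)
r[7] = 33  (first piece 1, then r[6]=30)
r[8] = 40  (first piece 2, then r[6]=30)
r[9] = 43  (first piece 1, then r[8]=40)
Maximum revenue is ¢43.
Now minimize piece count subject to staying optimal: for each k, pieces[k] = 1 + min over i with p[i]+r[k−i]=r[k] of pieces[k−i].
pieces[6] = 3
pieces[7] = 4
pieces[8] = 4
pieces[9] = 5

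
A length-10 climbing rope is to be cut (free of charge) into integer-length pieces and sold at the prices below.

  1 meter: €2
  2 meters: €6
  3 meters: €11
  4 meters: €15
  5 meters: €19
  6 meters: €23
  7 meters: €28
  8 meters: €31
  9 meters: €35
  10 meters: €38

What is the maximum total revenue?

39

Let best[k] be the best obtainable value from length k. For each k, try every first piece i and keep the best of price[i] + best[k−i].
best[1] = 2
best[2] = 6
best[3] = 11
best[4] = 15
best[5] = 19
best[6] = 23
best[7] = 28
best[8] = 31
best[9] = 35
best[10] = 39  (first piece 3, then best[7]=28)
One optimal cutting: 7 + 3 → €28 + €11 = €39.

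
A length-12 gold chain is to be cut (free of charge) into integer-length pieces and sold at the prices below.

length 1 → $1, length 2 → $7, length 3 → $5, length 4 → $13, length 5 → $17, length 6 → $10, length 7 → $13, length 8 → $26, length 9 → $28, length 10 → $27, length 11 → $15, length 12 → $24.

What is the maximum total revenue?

42

Build best[k] bottom-up: best[k] = max over allowed piece i of (p[i] + best[k−i]).
best[1] = 1
best[2] = max(1+1, 7+0) = 7
best[3] = max(1+7, 7+1, 5+0) = 8
best[4] = max(1+8, 7+7, 5+1, 13+0) = 14
best[5] = max(1+14, 7+8, 5+7, 13+1, 17+0) = 17
best[6] = max(1+17, 7+14, 5+8, 13+7, 17+1, 10+0) = 21
best[7] = max(1+21, 7+17, 5+14, …, 10+1, 13+0) = 24
best[8] = max(1+24, 7+21, 5+17, …, 13+1, 26+0) = 28
best[9] = max(1+28, 7+24, 5+21, …, 26+1, 28+0) = 31
best[10] = max(1+31, 7+28, 5+24, …, 28+1, 27+0) = 35
best[11] = max(1+35, 7+31, 5+28, …, 27+1, 15+0) = 38
best[12] = max(1+38, 7+35, 5+31, …, 15+1, 24+0) = 42
One optimal cutting: 2 + 2 + 2 + 2 + 2 + 2 → $7 + $7 + $7 + $7 + $7 + $7 = $42.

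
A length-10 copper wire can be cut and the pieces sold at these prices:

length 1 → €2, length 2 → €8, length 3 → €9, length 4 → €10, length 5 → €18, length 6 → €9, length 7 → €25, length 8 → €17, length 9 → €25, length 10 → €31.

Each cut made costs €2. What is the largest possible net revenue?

Consider every possible first cut. v[k] is the best of p[i]+v[k−i] over all sellable i≤k, charging 2 whenever i<k.
v[1] = 2
v[2] = max(2+2-2, 8+0) = 8
v[3] = max(2+8-2, 8+2-2, 9+0) = 9
v[4] = max(2+9-2, 8+8-2, 9+2-2, 10+0) = 14
v[5] = max(2+14-2, 8+9-2, 9+8-2, 10+2-2, 18+0) = 18
v[6] = max(2+18-2, 8+14-2, 9+9-2, 10+8-2, 18+2-2, 9+0) = 20
v[7] = max(2+20-2, 8+18-2, 9+14-2, …, 9+2-2, 25+0) = 25
v[8] = max(2+25-2, 8+20-2, 9+18-2, …, 25+2-2, 17+0) = 26
v[9] = max(2+26-2, 8+25-2, 9+20-2, …, 17+2-2, 25+0) = 31
v[10] = max(2+31-2, 8+26-2, 9+25-2, …, 25+2-2, 31+0) = 34
One optimal plan: pieces 5 + 5 (1 cut) → €36 − €2 = €34.

34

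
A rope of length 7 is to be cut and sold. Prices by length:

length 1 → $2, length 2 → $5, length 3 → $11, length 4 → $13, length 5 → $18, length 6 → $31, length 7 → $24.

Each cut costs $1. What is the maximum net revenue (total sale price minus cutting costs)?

32

Let r[k] be the best obtainable value from length k. For each k, try every first piece i and keep the best of price[i] + r[k−i] minus the 1 cut fee when i<k.
r[1] = 2
r[2] = max(2+2-1, 5+0) = 5
r[3] = max(2+5-1, 5+2-1, 11+0) = 11
r[4] = max(2+11-1, 5+5-1, 11+2-1, 13+0) = 13
r[5] = max(2+13-1, 5+11-1, 11+5-1, 13+2-1, 18+0) = 18
r[6] = max(2+18-1, 5+13-1, 11+11-1, 13+5-1, 18+2-1, 31+0) = 31
r[7] = max(2+31-1, 5+18-1, 11+13-1, …, 31+2-1, 24+0) = 32
One optimal plan: pieces 6 + 1 (1 cut) → $33 − $1 = $32.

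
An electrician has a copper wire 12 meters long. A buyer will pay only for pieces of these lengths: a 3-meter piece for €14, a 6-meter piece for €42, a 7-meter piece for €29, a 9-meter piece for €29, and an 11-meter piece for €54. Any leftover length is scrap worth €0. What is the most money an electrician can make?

Build r[k] bottom-up: r[k] = max over allowed piece i of (p[i] + r[k−i]).
r[1] = 0
r[2] = 0
r[3] = 14
r[4] = 14
r[5] = 14
r[6] = 42
r[7] = 42
r[8] = 42
r[9] = 56  (first piece 3, then r[6]=42)
r[10] = 56
r[11] = 56
r[12] = 84  (first piece 6, then r[6]=42)
One optimal cutting: 6 + 6 → €84.

84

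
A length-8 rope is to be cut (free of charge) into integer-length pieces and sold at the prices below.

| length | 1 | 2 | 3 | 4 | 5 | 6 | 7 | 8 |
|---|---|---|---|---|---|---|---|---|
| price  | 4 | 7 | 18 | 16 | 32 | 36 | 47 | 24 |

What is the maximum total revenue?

51

Consider every possible first cut. v[k] is the best of p[i]+v[k−i] over all sellable i≤k.
v[1] = 4
v[2] = max(4+4, 7+0) = 8
v[3] = max(4+8, 7+4, 18+0) = 18
v[4] = max(4+18, 7+8, 18+4, 16+0) = 22
v[5] = max(4+22, 7+18, 18+8, 16+4, 32+0) = 32
v[6] = max(4+32, 7+22, 18+18, 16+8, 32+4, 36+0) = 36
v[7] = max(4+36, 7+32, 18+22, …, 36+4, 47+0) = 47
v[8] = max(4+47, 7+36, 18+32, …, 47+4, 24+0) = 51
One optimal cutting: 7 + 1 → €47 + €4 = €51.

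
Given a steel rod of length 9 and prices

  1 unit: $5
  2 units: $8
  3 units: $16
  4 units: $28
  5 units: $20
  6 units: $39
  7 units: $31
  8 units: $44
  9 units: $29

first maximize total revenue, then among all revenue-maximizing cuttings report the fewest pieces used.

Build r[k] bottom-up: r[k] = max over allowed piece i of (p[i] + r[k−i]).
r[1] = 5
r[2] = max(5+5, 8+0) = 10
r[3] = max(5+10, 8+5, 16+0) = 16
r[4] = max(5+16, 8+10, 16+5, 28+0) = 28
r[5] = max(5+28, 8+16, 16+10, 28+5, 20+0) = 33
r[6] = max(5+33, 8+28, 16+16, 28+10, 20+5, 39+0) = 39
r[7] = max(5+39, 8+33, 16+28, …, 39+5, 31+0) = 44
r[8] = max(5+44, 8+39, 16+33, …, 31+5, 44+0) = 56
r[9] = max(5+56, 8+44, 16+39, …, 44+5, 29+0) = 61
Maximum revenue is $61.
Now minimize piece count subject to staying optimal: for each k, pieces[k] = 1 + min over i with p[i]+r[k−i]=r[k] of pieces[k−i].
pieces[6] = 1
pieces[7] = 2
pieces[8] = 2
pieces[9] = 3

3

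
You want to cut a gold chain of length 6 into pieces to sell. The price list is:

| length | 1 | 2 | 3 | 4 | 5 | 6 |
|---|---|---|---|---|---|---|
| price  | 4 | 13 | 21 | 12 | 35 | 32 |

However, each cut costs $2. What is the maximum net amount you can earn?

Let net[k] be the best obtainable value from length k. For each k, try every first piece i and keep the best of price[i] + net[k−i] minus the 2 cut fee when i<k.
net[1] = 4
net[2] = 13
net[3] = 21
net[4] = 24  (first piece 2, then net[2]=13)
net[5] = 35
net[6] = 40  (first piece 3, then net[3]=21)
One optimal plan: pieces 3 + 3 (1 cut) → $42 − $2 = $40.

40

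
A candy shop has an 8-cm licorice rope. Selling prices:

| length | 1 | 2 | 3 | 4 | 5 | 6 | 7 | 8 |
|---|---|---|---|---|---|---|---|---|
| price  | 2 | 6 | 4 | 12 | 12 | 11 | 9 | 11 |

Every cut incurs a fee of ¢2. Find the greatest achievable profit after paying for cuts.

22

Build r[k] bottom-up: r[k] = max over allowed piece i of (p[i] + r[k−i]) − 2 per cut.
r[1] = 2
r[2] = max(2+2-2, 6+0) = 6
r[3] = max(2+6-2, 6+2-2, 4+0) = 6
r[4] = max(2+6-2, 6+6-2, 4+2-2, 12+0) = 12
r[5] = max(2+12-2, 6+6-2, 4+6-2, 12+2-2, 12+0) = 12
r[6] = max(2+12-2, 6+12-2, 4+6-2, 12+6-2, 12+2-2, 11+0) = 16
r[7] = max(2+16-2, 6+12-2, 4+12-2, …, 11+2-2, 9+0) = 16
r[8] = max(2+16-2, 6+16-2, 4+12-2, …, 9+2-2, 11+0) = 22
One optimal plan: pieces 4 + 4 (1 cut) → ¢24 − ¢2 = ¢22.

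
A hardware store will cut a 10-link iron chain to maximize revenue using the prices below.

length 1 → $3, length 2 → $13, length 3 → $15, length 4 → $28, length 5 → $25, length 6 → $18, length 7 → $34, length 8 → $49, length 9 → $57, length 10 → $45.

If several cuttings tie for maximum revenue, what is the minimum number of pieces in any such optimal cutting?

Build r[k] bottom-up: r[k] = max over allowed piece i of (p[i] + r[k−i]).
r[1] = 3
r[2] = 13
r[3] = 16  (first piece 1, then r[2]=13)
r[4] = 28
r[5] = 31  (first piece 1, then r[4]=28)
r[6] = 41  (first piece 2, then r[4]=28)
r[7] = 44  (first piece 1, then r[6]=41)
r[8] = 56  (first piece 4, then r[4]=28)
r[9] = 59  (first piece 1, then r[8]=56)
r[10] = 69  (first piece 2, then r[8]=56)
Maximum revenue is $69.
Now minimize piece count subject to staying optimal: for each k, pieces[k] = 1 + min over i with p[i]+r[k−i]=r[k] of pieces[k−i].
pieces[7] = 3
pieces[8] = 2
pieces[9] = 3
pieces[10] = 3

3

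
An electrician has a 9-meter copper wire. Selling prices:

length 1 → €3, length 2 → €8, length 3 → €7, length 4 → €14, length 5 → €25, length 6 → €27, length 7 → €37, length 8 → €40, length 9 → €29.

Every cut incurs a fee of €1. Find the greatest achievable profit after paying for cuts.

Consider every possible first cut. v[k] is the best of p[i]+v[k−i] over all sellable i≤k, charging 1 whenever i<k.
v[1] = 3
v[2] = 8
v[3] = 10  (first piece 1, then v[2]=8)
v[4] = 15  (first piece 2, then v[2]=8)
v[5] = 25
v[6] = 27  (first piece 1, then v[5]=25)
v[7] = 37
v[8] = 40
v[9] = 44  (first piece 2, then v[7]=37)
One optimal plan: pieces 7 + 2 (1 cut) → €45 − €1 = €44.

44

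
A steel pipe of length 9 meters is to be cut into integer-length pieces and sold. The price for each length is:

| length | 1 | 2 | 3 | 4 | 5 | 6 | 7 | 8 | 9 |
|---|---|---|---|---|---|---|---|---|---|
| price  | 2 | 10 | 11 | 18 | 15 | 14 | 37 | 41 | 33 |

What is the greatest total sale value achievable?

47

Build R[k] bottom-up: R[k] = max over allowed piece i of (p[i] + R[k−i]).
R[1] = 2
R[2] = max(2+2, 10+0) = 10
R[3] = max(2+10, 10+2, 11+0) = 12
R[4] = max(2+12, 10+10, 11+2, 18+0) = 20
R[5] = max(2+20, 10+12, 11+10, 18+2, 15+0) = 22
R[6] = max(2+22, 10+20, 11+12, 18+10, 15+2, 14+0) = 30
R[7] = max(2+30, 10+22, 11+20, …, 14+2, 37+0) = 37
R[8] = max(2+37, 10+30, 11+22, …, 37+2, 41+0) = 41
R[9] = max(2+41, 10+37, 11+30, …, 41+2, 33+0) = 47
One optimal cutting: 7 + 2 → $37 + $10 = $47.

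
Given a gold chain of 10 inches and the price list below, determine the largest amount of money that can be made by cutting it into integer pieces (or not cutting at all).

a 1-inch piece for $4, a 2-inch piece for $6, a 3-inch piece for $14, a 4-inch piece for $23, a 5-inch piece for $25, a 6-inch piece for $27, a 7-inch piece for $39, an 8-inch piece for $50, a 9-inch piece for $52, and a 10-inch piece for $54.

Let r[k] be the best obtainable value from length k. For each k, try every first piece i and keep the best of price[i] + r[k−i].
r[1] = 4
r[2] = max(4+4, 6+0) = 8
r[3] = max(4+8, 6+4, 14+0) = 14
r[4] = max(4+14, 6+8, 14+4, 23+0) = 23
r[5] = max(4+23, 6+14, 14+8, 23+4, 25+0) = 27
r[6] = max(4+27, 6+23, 14+14, 23+8, 25+4, 27+0) = 31
r[7] = max(4+31, 6+27, 14+23, …, 27+4, 39+0) = 39
r[8] = max(4+39, 6+31, 14+27, …, 39+4, 50+0) = 50
r[9] = max(4+50, 6+39, 14+31, …, 50+4, 52+0) = 54
r[10] = max(4+54, 6+50, 14+39, …, 52+4, 54+0) = 58
One optimal cutting: 8 + 1 + 1 → $50 + $4 + $4 = $58.

58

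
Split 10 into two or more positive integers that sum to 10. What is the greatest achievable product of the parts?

Let P[k] be the best product for length k (with at least one cut). For each first piece i, the rest contributes max(k−i, P[k−i]).
P[2] = 1·max(1,0) = 1·1 = 1
P[3] = 1·max(2,1) = 1·2 = 2
P[4] = 2·max(2,1) = 2·2 = 4
P[5] = 2·max(3,2) = 2·3 = 6
P[6] = 3·max(3,2) = 3·3 = 9
P[7] = 2·max(5,6) = 2·6 = 12
P[8] = 2·max(6,9) = 2·9 = 18
P[9] = 3·max(6,9) = 3·9 = 27
P[10] = 2·max(8,18) = 2·18 = 36
One optimal split: 3 + 3 + 2 + 2; product 3·3·2·2 = 36.

36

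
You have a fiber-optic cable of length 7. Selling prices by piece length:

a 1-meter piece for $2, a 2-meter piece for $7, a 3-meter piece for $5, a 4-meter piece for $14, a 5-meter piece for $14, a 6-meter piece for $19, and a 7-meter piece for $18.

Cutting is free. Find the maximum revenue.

23

Consider every possible first cut. best[k] is the best of p[i]+best[k−i] over all sellable i≤k.
best[1] = 2
best[2] = 7
best[3] = 9  (first piece 1, then best[2]=7)
best[4] = 14  (first piece 2, then best[2]=7)
best[5] = 16  (first piece 1, then best[4]=14)
best[6] = 21  (first piece 2, then best[4]=14)
best[7] = 23  (first piece 1, then best[6]=21)
One optimal cutting: 2 + 2 + 2 + 1 → $7 + $7 + $7 + $2 = $23.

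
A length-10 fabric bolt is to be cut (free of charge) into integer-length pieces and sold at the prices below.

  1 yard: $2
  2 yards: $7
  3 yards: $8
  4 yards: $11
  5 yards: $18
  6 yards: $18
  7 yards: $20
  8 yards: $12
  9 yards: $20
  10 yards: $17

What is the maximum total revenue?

Consider every possible first cut. v[k] is the best of p[i]+v[k−i] over all sellable i≤k.
v[1] = 2
v[2] = max(2+2, 7+0) = 7
v[3] = max(2+7, 7+2, 8+0) = 9
v[4] = max(2+9, 7+7, 8+2, 11+0) = 14
v[5] = max(2+14, 7+9, 8+7, 11+2, 18+0) = 18
v[6] = max(2+18, 7+14, 8+9, 11+7, 18+2, 18+0) = 21
v[7] = max(2+21, 7+18, 8+14, …, 18+2, 20+0) = 25
v[8] = max(2+25, 7+21, 8+18, …, 20+2, 12+0) = 28
v[9] = max(2+28, 7+25, 8+21, …, 12+2, 20+0) = 32
v[10] = max(2+32, 7+28, 8+25, …, 20+2, 17+0) = 36
One optimal cutting: 5 + 5 → $18 + $18 = $36.

36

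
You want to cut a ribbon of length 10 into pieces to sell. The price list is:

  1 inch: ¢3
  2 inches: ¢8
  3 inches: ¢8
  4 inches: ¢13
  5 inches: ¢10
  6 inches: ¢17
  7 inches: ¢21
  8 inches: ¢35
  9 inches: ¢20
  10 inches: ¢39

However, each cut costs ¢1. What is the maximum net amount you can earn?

42

Consider every possible first cut. r[k] is the best of p[i]+r[k−i] over all sellable i≤k, charging 1 whenever i<k.
r[1] = 3
r[2] = max(3+3-1, 8+0) = 8
r[3] = max(3+8-1, 8+3-1, 8+0) = 10
r[4] = max(3+10-1, 8+8-1, 8+3-1, 13+0) = 15
r[5] = max(3+15-1, 8+10-1, 8+8-1, 13+3-1, 10+0) = 17
r[6] = max(3+17-1, 8+15-1, 8+10-1, 13+8-1, 10+3-1, 17+0) = 22
r[7] = max(3+22-1, 8+17-1, 8+15-1, …, 17+3-1, 21+0) = 24
r[8] = max(3+24-1, 8+22-1, 8+17-1, …, 21+3-1, 35+0) = 35
r[9] = max(3+35-1, 8+24-1, 8+22-1, …, 35+3-1, 20+0) = 37
r[10] = max(3+37-1, 8+35-1, 8+24-1, …, 20+3-1, 39+0) = 42
One optimal plan: pieces 8 + 2 (1 cut) → ¢43 − ¢1 = ¢42.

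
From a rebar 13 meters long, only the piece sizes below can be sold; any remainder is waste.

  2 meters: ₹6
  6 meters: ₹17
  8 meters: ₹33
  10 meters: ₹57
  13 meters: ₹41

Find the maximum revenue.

63

Build f[k] bottom-up: f[k] = max over allowed piece i of (p[i] + f[k−i]).
f[1] = 0
f[2] = 6
f[3] = 6
f[4] = 12  (first piece 2, then f[2]=6)
f[5] = 12
f[6] = 18  (first piece 2, then f[4]=12)
f[7] = 18
f[8] = 33
f[9] = 33
f[10] = 57
f[11] = 57
f[12] = 63  (first piece 2, then f[10]=57)
f[13] = 63
One optimal cutting: pieces 10 + 2 with 1 meter of scrap → ₹63.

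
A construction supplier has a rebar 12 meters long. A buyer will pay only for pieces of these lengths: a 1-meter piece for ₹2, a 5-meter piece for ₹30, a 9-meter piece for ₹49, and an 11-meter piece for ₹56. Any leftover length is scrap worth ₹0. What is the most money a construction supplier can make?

Consider every possible first cut. r[k] is the best of p[i]+r[k−i] over all sellable i≤k.
r[1] = 2
r[2] = 4  (first piece 1, then r[1]=2)
r[3] = 6  (first piece 1, then r[2]=4)
r[4] = 8  (first piece 1, then r[3]=6)
r[5] = max(2+8, 30+0) = 30
r[6] = max(2+30, 30+2) = 32
r[7] = max(2+32, 30+4) = 34
r[8] = max(2+34, 30+6) = 36
r[9] = max(2+36, 30+8, 49+0) = 49
r[10] = max(2+49, 30+30, 49+2) = 60
r[11] = max(2+60, 30+32, 49+4, 56+0) = 62
r[12] = max(2+62, 30+34, 49+6, 56+2) = 64
One optimal cutting: 5 + 5 + 1 + 1 → ₹64.

64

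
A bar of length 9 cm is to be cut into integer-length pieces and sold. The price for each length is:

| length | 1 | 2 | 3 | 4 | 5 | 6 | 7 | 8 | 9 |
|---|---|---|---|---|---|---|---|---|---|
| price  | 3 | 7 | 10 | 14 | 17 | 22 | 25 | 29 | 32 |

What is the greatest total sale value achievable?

32

Build r[k] bottom-up: r[k] = max over allowed piece i of (p[i] + r[k−i]).
r[1] = 3
r[2] = 7
r[3] = 10  (first piece 1, then r[2]=7)
r[4] = 14  (first piece 2, then r[2]=7)
r[5] = 17  (first piece 1, then r[4]=14)
r[6] = 22
r[7] = 25  (first piece 1, then r[6]=22)
r[8] = 29  (first piece 2, then r[6]=22)
r[9] = 32  (first piece 1, then r[8]=29)
One optimal cutting: 6 + 2 + 1 → $22 + $7 + $3 = $32.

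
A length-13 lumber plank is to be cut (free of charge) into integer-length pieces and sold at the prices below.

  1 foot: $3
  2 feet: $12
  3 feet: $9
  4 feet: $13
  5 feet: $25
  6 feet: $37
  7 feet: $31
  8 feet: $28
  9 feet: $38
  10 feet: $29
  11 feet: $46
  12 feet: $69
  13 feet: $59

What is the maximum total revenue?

Let r[k] be the best obtainable value from length k. For each k, try every first piece i and keep the best of price[i] + r[k−i].
r[1] = 3
r[2] = 12
r[3] = 15  (first piece 1, then r[2]=12)
r[4] = 24  (first piece 2, then r[2]=12)
r[5] = 27  (first piece 1, then r[4]=24)
r[6] = 37
r[7] = 40  (first piece 1, then r[6]=37)
r[8] = 49  (first piece 2, then r[6]=37)
r[9] = 52  (first piece 1, then r[8]=49)
r[10] = 61  (first piece 2, then r[8]=49)
r[11] = 64  (first piece 1, then r[10]=61)
r[12] = 74  (first piece 6, then r[6]=37)
r[13] = 77  (first piece 1, then r[12]=74)
One optimal cutting: 6 + 6 + 1 → $37 + $37 + $3 = $77.

77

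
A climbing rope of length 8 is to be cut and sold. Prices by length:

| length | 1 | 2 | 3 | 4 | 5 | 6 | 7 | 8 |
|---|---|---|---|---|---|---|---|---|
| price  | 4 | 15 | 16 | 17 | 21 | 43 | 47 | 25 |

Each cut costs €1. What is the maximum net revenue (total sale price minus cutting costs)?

57

Build v[k] bottom-up: v[k] = max over allowed piece i of (p[i] + v[k−i]) − 1 per cut.
v[1] = 4
v[2] = 15
v[3] = 18  (first piece 1, then v[2]=15)
v[4] = 29  (first piece 2, then v[2]=15)
v[5] = 32  (first piece 1, then v[4]=29)
v[6] = 43  (first piece 2, then v[4]=29)
v[7] = 47
v[8] = 57  (first piece 2, then v[6]=43)
One optimal plan: pieces 2 + 2 + 2 + 2 (3 cuts) → €60 − €3 = €57.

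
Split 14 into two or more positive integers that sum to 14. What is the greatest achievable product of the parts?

Fill g[k] for k=2..14: at each k try every first piece i and multiply by the better of (k−i) uncut or g[k−i].
g[2] = 1×max(1,0) = 1×1 = 1
g[3] = max(1×2, 2×1) = 2
g[4] = max(1×3, 2×2, 3×1) = 4
g[5] = max(1×4, 2×3, 3×2, 4×1) = 6
g[6] = max(1×6, 2×4, 3×3, 4×2, 5×1) = 9
g[7] = max(1×9, 2×6, 3×4, 4×3, 5×2, 6×1) = 12
g[8] = max(1×12, 2×9, 3×6, …, 6×2, 7×1) = 18
g[9] = max(1×18, 2×12, 3×9, …, 7×2, 8×1) = 27
g[10] = max(1×27, 2×18, 3×12, …, 8×2, 9×1) = 36
g[11] = max(1×36, 2×27, 3×18, …, 9×2, 10×1) = 54
g[12] = max(1×54, 2×36, 3×27, …, 10×2, 11×1) = 81
g[13] = max(1×81, 2×54, 3×36, …, 11×2, 12×1) = 108
g[14] = max(1×108, 2×81, 3×54, …, 12×2, 13×1) = 162
One optimal split: 3 + 3 + 3 + 3 + 2; product 3×3×3×3×2 = 162.

162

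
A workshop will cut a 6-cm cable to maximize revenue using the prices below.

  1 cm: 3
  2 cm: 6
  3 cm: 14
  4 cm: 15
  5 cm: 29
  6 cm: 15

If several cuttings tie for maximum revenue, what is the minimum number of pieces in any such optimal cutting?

2

Build r[k] bottom-up: r[k] = max over allowed piece i of (p[i] + r[k−i]).
r[1] = 3
r[2] = 6  (first piece 1, then r[1]=3)
r[3] = 14
r[4] = 17  (first piece 1, then r[3]=14)
r[5] = 29
r[6] = 32  (first piece 1, then r[5]=29)
Maximum revenue is 32.
Now minimize piece count subject to staying optimal: for each k, pieces[k] = 1 + min over i with p[i]+r[k−i]=r[k] of pieces[k−i].
pieces[3] = 1
pieces[4] = 2
pieces[5] = 1
pieces[6] = 2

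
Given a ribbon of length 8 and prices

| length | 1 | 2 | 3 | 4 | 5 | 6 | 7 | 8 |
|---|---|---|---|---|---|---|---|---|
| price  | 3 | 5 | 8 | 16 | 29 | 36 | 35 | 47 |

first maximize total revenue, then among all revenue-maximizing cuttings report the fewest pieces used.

Consider every possible first cut. r[k] is the best of p[i]+r[k−i] over all sellable i≤k.
r[1] = 3
r[2] = 6  (first piece 1, then r[1]=3)
r[3] = 9  (first piece 1, then r[2]=6)
r[4] = 16
r[5] = 29
r[6] = 36
r[7] = 39  (first piece 1, then r[6]=36)
r[8] = 47
Maximum revenue is ¢47.
Now minimize piece count subject to staying optimal: for each k, pieces[k] = 1 + min over i with p[i]+r[k−i]=r[k] of pieces[k−i].
pieces[5] = 1
pieces[6] = 1
pieces[7] = 2
pieces[8] = 1

1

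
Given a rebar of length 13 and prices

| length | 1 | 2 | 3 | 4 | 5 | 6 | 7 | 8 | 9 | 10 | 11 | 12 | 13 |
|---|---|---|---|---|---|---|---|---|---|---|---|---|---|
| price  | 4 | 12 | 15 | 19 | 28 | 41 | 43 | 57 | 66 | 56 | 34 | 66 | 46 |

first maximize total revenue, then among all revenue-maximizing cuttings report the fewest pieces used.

Let r[k] be the best obtainable value from length k. For each k, try every first piece i and keep the best of price[i] + r[k−i].
r[1] = 4
r[2] = 12
r[3] = 16  (first piece 1, then r[2]=12)
r[4] = 24  (first piece 2, then r[2]=12)
r[5] = 28  (first piece 1, then r[4]=24)
r[6] = 41
r[7] = 45  (first piece 1, then r[6]=41)
r[8] = 57
r[9] = 66
r[10] = 70  (first piece 1, then r[9]=66)
r[11] = 78  (first piece 2, then r[9]=66)
r[12] = 82  (first piece 1, then r[11]=78)
r[13] = 90  (first piece 2, then r[11]=78)
Maximum revenue is ₹90.
Now minimize piece count subject to staying optimal: for each k, pieces[k] = 1 + min over i with p[i]+r[k−i]=r[k] of pieces[k−i].
pieces[10] = 2
pieces[11] = 2
pieces[12] = 2
pieces[13] = 3

3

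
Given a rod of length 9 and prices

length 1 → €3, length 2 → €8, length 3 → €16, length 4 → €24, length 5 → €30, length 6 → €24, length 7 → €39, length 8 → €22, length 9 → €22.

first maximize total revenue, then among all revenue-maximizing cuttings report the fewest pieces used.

2

Consider every possible first cut. r[k] is the best of p[i]+r[k−i] over all sellable i≤k.
r[1] = 3
r[2] = 8
r[3] = 16
r[4] = 24
r[5] = 30
r[6] = 33  (first piece 1, then r[5]=30)
r[7] = 40  (first piece 3, then r[4]=24)
r[8] = 48  (first piece 4, then r[4]=24)
r[9] = 54  (first piece 4, then r[5]=30)
Maximum revenue is €54.
Now minimize piece count subject to staying optimal: for each k, pieces[k] = 1 + min over i with p[i]+r[k−i]=r[k] of pieces[k−i].
pieces[6] = 2
pieces[7] = 2
pieces[8] = 2
pieces[9] = 2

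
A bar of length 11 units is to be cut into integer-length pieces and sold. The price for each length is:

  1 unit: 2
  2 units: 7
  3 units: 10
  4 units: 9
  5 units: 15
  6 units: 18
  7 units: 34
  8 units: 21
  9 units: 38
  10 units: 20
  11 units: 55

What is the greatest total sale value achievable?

Let R[k] be the best obtainable value from length k. For each k, try every first piece i and keep the best of price[i] + R[k−i].
R[1] = 2
R[2] = 7
R[3] = 10
R[4] = 14  (first piece 2, then R[2]=7)
R[5] = 17  (first piece 2, then R[3]=10)
R[6] = 21  (first piece 2, then R[4]=14)
R[7] = 34
R[8] = 36  (first piece 1, then R[7]=34)
R[9] = 41  (first piece 2, then R[7]=34)
R[10] = 44  (first piece 3, then R[7]=34)
R[11] = 55
Best is to sell the whole 11-unit piece uncut for 55.

55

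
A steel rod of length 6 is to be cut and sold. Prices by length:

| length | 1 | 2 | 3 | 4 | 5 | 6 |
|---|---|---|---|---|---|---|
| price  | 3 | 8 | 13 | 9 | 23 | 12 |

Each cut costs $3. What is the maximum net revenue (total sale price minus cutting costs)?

Build v[k] bottom-up: v[k] = max over allowed piece i of (p[i] + v[k−i]) − 3 per cut.
v[1] = 3
v[2] = max(3+3-3, 8+0) = 8
v[3] = max(3+8-3, 8+3-3, 13+0) = 13
v[4] = max(3+13-3, 8+8-3, 13+3-3, 9+0) = 13
v[5] = max(3+13-3, 8+13-3, 13+8-3, 9+3-3, 23+0) = 23
v[6] = max(3+23-3, 8+13-3, 13+13-3, 9+8-3, 23+3-3, 12+0) = 23
One optimal plan: pieces 5 + 1 (1 cut) → $26 − $3 = $23.

23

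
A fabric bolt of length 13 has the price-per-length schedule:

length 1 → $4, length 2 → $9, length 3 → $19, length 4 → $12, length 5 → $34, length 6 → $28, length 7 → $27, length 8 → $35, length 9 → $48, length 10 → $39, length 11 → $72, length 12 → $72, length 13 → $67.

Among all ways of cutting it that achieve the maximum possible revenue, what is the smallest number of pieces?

3

Build r[k] bottom-up: r[k] = max over allowed piece i of (p[i] + r[k−i]).
r[1] = 4
r[2] = 9
r[3] = 19
r[4] = 23  (first piece 1, then r[3]=19)
r[5] = 34
r[6] = 38  (first piece 1, then r[5]=34)
r[7] = 43  (first piece 2, then r[5]=34)
r[8] = 53  (first piece 3, then r[5]=34)
r[9] = 57  (first piece 1, then r[8]=53)
r[10] = 68  (first piece 5, then r[5]=34)
r[11] = 72  (first piece 1, then r[10]=68)
r[12] = 77  (first piece 2, then r[10]=68)
r[13] = 87  (first piece 3, then r[10]=68)
Maximum revenue is $87.
Now minimize piece count subject to staying optimal: for each k, pieces[k] = 1 + min over i with p[i]+r[k−i]=r[k] of pieces[k−i].
pieces[10] = 2
pieces[11] = 1
pieces[12] = 3
pieces[13] = 3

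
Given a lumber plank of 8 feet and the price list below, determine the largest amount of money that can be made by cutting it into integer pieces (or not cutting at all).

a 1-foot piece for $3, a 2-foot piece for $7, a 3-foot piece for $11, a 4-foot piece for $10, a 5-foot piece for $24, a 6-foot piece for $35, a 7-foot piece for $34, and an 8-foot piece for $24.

42

Let best[k] be the best obtainable value from length k. For each k, try every first piece i and keep the best of price[i] + best[k−i].
best[1] = 3
best[2] = 7
best[3] = 11
best[4] = 14  (first piece 1, then best[3]=11)
best[5] = 24
best[6] = 35
best[7] = 38  (first piece 1, then best[6]=35)
best[8] = 42  (first piece 2, then best[6]=35)
One optimal cutting: 6 + 2 → $35 + $7 = $42.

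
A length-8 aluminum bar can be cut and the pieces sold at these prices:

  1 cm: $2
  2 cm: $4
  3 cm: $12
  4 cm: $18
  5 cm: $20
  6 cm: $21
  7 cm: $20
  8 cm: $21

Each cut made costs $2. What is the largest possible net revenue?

Let net[k] be the best obtainable value from length k. For each k, try every first piece i and keep the best of price[i] + net[k−i] minus the 2 cut fee when i<k.
net[1] = 2
net[2] = 4
net[3] = 12
net[4] = 18
net[5] = 20
net[6] = 22  (first piece 3, then net[3]=12)
net[7] = 28  (first piece 3, then net[4]=18)
net[8] = 34  (first piece 4, then net[4]=18)
One optimal plan: pieces 4 + 4 (1 cut) → $36 − $2 = $34.

34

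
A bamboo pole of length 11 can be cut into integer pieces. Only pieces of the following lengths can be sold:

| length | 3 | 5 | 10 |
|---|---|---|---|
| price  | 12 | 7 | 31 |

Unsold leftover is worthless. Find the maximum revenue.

36

Let f[k] be the best obtainable value from length k. For each k, try every first piece i and keep the best of price[i] + f[k−i].
f[1] = 0
f[2] = 0
f[3] = 12
f[4] = 12
f[5] = 12
f[6] = 24  (first piece 3, then f[3]=12)
f[7] = 24
f[8] = 24
f[9] = 36  (first piece 3, then f[6]=24)
f[10] = 36
f[11] = 36
One optimal cutting: pieces 3 + 3 + 3 with 2 feet of scrap → $36.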